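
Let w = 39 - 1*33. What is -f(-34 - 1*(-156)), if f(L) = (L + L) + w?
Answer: -250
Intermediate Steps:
w = 6 (w = 39 - 33 = 6)
f(L) = 6 + 2*L (f(L) = (L + L) + 6 = 2*L + 6 = 6 + 2*L)
-f(-34 - 1*(-156)) = -(6 + 2*(-34 - 1*(-156))) = -(6 + 2*(-34 + 156)) = -(6 + 2*122) = -(6 + 244) = -1*250 = -250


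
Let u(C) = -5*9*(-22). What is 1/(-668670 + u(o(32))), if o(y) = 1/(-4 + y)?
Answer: -1/667680 ≈ -1.4977e-6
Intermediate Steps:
u(C) = 990 (u(C) = -45*(-22) = 990)
1/(-668670 + u(o(32))) = 1/(-668670 + 990) = 1/(-667680) = -1/667680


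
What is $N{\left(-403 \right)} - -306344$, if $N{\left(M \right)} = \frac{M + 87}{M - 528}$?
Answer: $\frac{285206580}{931} \approx 3.0634 \cdot 10^{5}$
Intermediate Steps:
$N{\left(M \right)} = \frac{87 + M}{-528 + M}$
$N{\left(-403 \right)} - -306344 = \frac{87 - 403}{-528 - 403} - -306344 = \frac{1}{-931} \left(-316\right) + 306344 = \left(- \frac{1}{931}\right) \left(-316\right) + 306344 = \frac{316}{931} + 306344 = \frac{285206580}{931}$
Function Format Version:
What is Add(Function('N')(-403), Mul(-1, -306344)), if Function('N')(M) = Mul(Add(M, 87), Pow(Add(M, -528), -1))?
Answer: Rational(285206580, 931) ≈ 3.0634e+5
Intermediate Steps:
Function('N')(M) = Mul(Pow(Add(-528, M), -1), Add(87, M)) (Function('N')(M) = Mul(Add(87, M), Pow(Add(-528, M), -1)) = Mul(Pow(Add(-528, M), -1), Add(87, M)))
Add(Function('N')(-403), Mul(-1, -306344)) = Add(Mul(Pow(Add(-528, -403), -1), Add(87, -403)), Mul(-1, -306344)) = Add(Mul(Pow(-931, -1), -316), 306344) = Add(Mul(Rational(-1, 931), -316), 306344) = Add(Rational(316, 931), 306344) = Rational(285206580, 931)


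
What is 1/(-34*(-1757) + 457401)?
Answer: 1/517139 ≈ 1.9337e-6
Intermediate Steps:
1/(-34*(-1757) + 457401) = 1/(59738 + 457401) = 1/517139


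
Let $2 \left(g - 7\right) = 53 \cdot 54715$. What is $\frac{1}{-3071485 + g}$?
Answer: $- \frac{2}{3243061} \approx -6.167 \cdot 10^{-7}$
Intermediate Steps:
$g = \frac{2899909}{2}$ ($g = 7 + \frac{53 \cdot 54715}{2} = 7 + \frac{1}{2} \cdot 2899895 = 7 + \frac{2899895}{2} = \frac{2899909}{2} \approx 1.45 \cdot 10^{6}$)
$\frac{1}{-3071485 + g} = \frac{1}{-3071485 + \frac{2899909}{2}} = \frac{1}{- \frac{3243061}{2}} = - \frac{2}{3243061}$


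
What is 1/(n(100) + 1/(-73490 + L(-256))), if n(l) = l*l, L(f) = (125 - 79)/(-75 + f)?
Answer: 24325236/243252359669 ≈ 0.00010000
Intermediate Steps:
L(f) = 46/(-75 + f)
n(l) = l²
1/(n(100) + 1/(-73490 + L(-256))) = 1/(100² + 1/(-73490 + 46/(-75 - 256))) = 1/(10000 + 1/(-73490 + 46/(-331))) = 1/(10000 + 1/(-73490 + 46*(-1/331))) = 1/(10000 + 1/(-73490 - 46/331)) = 1/(10000 + 1/(-24325236/331)) = 1/(10000 - 331/24325236) = 1/(243252359669/24325236) = 24325236/243252359669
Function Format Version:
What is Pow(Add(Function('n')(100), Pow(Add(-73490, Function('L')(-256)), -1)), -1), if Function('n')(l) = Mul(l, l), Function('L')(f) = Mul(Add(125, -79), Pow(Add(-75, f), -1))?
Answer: Rational(24325236, 243252359669) ≈ 0.00010000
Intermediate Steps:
Function('L')(f) = Mul(46, Pow(Add(-75, f), -1))
Function('n')(l) = Pow(l, 2)
Pow(Add(Function('n')(100), Pow(Add(-73490, Function('L')(-256)), -1)), -1) = Pow(Add(Pow(100, 2), Pow(Add(-73490, Mul(46, Pow(Add(-75, -256), -1))), -1)), -1) = Pow(Add(10000, Pow(Add(-73490, Mul(46, Pow(-331, -1))), -1)), -1) = Pow(Add(10000, Pow(Add(-73490, Mul(46, Rational(-1, 331))), -1)), -1) = Pow(Add(10000, Pow(Add(-73490, Rational(-46, 331)), -1)), -1) = Pow(Add(10000, Pow(Rational(-24325236, 331), -1)), -1) = Pow(Add(10000, Rational(-331, 24325236)), -1) = Pow(Rational(243252359669, 24325236), -1) = Rational(24325236, 243252359669)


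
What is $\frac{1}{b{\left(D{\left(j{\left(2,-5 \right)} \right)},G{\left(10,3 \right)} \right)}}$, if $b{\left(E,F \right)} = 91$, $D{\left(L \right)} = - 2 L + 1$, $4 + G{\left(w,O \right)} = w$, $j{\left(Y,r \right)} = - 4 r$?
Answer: $\frac{1}{91} \approx 0.010989$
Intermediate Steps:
$G{\left(w,O \right)} = -4 + w$
$D{\left(L \right)} = 1 - 2 L$
$\frac{1}{b{\left(D{\left(j{\left(2,-5 \right)} \right)},G{\left(10,3 \right)} \right)}} = \frac{1}{91}$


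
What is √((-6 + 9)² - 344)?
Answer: I*√335 ≈ 18.303*I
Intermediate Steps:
√((-6 + 9)² - 344) = √(3² - 344) = √(9 - 344) = √(-335) = I*√335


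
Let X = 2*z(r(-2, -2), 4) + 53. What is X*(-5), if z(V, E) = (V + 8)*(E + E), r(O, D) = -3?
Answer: -665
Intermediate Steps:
z(V, E) = 2*E*(8 + V) (z(V, E) = (8 + V)*(2*E) = 2*E*(8 + V))
X = 133 (X = 2*(2*4*(8 - 3)) + 53 = 2*(2*4*5) + 53 = 2*40 + 53 = 80 + 53 = 133)
X*(-5) = 133*(-5) = -665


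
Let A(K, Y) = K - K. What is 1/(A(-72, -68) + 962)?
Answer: 1/962 ≈ 0.0010395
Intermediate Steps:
A(K, Y) = 0
1/(A(-72, -68) + 962) = 1/(0 + 962) = 1/962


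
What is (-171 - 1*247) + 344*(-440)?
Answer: -151778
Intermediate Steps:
(-171 - 1*247) + 344*(-440) = (-171 - 247) - 151360 = -418 - 151360 = -151778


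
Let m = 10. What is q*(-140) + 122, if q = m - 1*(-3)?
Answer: -1698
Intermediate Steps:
q = 13 (q = 10 - 1*(-3) = 10 + 3 = 13)
q*(-140) + 122 = 13*(-140) + 122 = -1820 + 122 = -1698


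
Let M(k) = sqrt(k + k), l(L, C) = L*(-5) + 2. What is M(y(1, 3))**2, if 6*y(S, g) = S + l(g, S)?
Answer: -4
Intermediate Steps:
l(L, C) = 2 - 5*L (l(L, C) = -5*L + 2 = 2 - 5*L)
y(S, g) = 1/3 - 5*g/6 + S/6 (y(S, g) = (S + (2 - 5*g))/6 = (2 + S - 5*g)/6 = 1/3 - 5*g/6 + S/6)
M(k) = sqrt(2)*sqrt(k) (M(k) = sqrt(2*k) = sqrt(2)*sqrt(k))
M(y(1, 3))**2 = (sqrt(2)*sqrt(1/3 - 5/6*3 + (1/6)*1))**2 = (sqrt(2)*sqrt(1/3 - 5/2 + 1/6))**2 = (sqrt(2)*sqrt(-2))**2 = (sqrt(2)*(I*sqrt(2)))**2 = (2*I)**2 = -4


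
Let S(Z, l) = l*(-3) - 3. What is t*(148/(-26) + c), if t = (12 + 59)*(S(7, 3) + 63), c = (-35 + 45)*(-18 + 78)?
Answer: 27975846/13 ≈ 2.1520e+6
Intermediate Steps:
S(Z, l) = -3 - 3*l (S(Z, l) = -3*l - 3 = -3 - 3*l)
c = 600 (c = 10*60 = 600)
t = 3621 (t = (12 + 59)*((-3 - 3*3) + 63) = 71*((-3 - 9) + 63) = 71*(-12 + 63) = 71*51 = 3621)
t*(148/(-26) + c) = 3621*(148/(-26) + 600) = 3621*(148*(-1/26) + 600) = 3621*(-74/13 + 600) = 3621*(7726/13) = 27975846/13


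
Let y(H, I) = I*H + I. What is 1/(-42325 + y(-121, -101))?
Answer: -1/30205 ≈ -3.3107e-5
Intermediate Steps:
y(H, I) = I + H*I (y(H, I) = H*I + I = I + H*I)
1/(-42325 + y(-121, -101)) = 1/(-42325 - 101*(1 - 121)) = 1/(-42325 - 101*(-120)) = 1/(-42325 + 12120) = 1/(-30205) = -1/30205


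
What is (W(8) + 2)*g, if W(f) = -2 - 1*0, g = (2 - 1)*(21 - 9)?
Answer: 0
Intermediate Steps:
g = 12 (g = 1*12 = 12)
W(f) = -2 (W(f) = -2 + 0 = -2)
(W(8) + 2)*g = (-2 + 2)*12 = 0*12 = 0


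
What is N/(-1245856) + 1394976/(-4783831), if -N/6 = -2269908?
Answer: -8361384595593/744995569292 ≈ -11.223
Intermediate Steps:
N = 13619448 (N = -6*(-2269908) = 13619448)
N/(-1245856) + 1394976/(-4783831) = 13619448/(-1245856) + 1394976/(-4783831) = 13619448*(-1/1245856) + 1394976*(-1/4783831) = -1702431/155732 - 1394976/4783831 = -8361384595593/744995569292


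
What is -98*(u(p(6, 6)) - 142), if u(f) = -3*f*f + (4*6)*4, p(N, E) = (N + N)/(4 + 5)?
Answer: 15092/3 ≈ 5030.7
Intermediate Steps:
p(N, E) = 2*N/9 (p(N, E) = (2*N)/9 = (2*N)*(⅑) = 2*N/9)
u(f) = 96 - 3*f² (u(f) = -3*f² + 24*4 = -3*f² + 96 = 96 - 3*f²)
-98*(u(p(6, 6)) - 142) = -98*((96 - 3*((2/9)*6)²) - 142) = -98*((96 - 3*(4/3)²) - 142) = -98*((96 - 3*16/9) - 142) = -98*((96 - 16/3) - 142) = -98*(272/3 - 142) = -98*(-154/3) = 15092/3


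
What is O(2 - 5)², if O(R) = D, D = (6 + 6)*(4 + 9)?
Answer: 24336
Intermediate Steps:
D = 156 (D = 12*13 = 156)
O(R) = 156
O(2 - 5)² = 156² = 24336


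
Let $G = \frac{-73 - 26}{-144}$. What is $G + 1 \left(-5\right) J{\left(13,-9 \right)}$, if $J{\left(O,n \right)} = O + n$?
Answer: $- \frac{309}{16} \approx -19.313$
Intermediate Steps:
$G = \frac{11}{16}$ ($G = \left(-99\right) \left(- \frac{1}{144}\right) = \frac{11}{16} \approx 0.6875$)
$G + 1 \left(-5\right) J{\left(13,-9 \right)} = \frac{11}{16} + 1 \left(-5\right) \left(13 - 9\right) = \frac{11}{16} - 20 = - \frac{309}{16}$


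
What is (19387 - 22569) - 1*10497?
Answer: -13679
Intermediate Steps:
(19387 - 22569) - 1*10497 = -3182 - 10497 = -13679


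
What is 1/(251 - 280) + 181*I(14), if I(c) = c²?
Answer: 1028803/29 ≈ 35476.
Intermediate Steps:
1/(251 - 280) + 181*I(14) = 1/(251 - 280) + 181*14² = 1/(-29) + 181*196 = -1/29 + 35476 = 1028803/29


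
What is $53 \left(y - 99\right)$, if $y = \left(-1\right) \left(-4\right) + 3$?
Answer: $-4876$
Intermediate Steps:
$y = 7$ ($y = 4 + 3 = 7$)
$53 \left(y - 99\right) = 53 \left(7 - 99\right) = 53 \left(-92\right) = -4876$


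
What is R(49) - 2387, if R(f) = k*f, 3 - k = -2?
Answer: -2142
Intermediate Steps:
k = 5 (k = 3 - 1*(-2) = 3 + 2 = 5)
R(f) = 5*f
R(49) - 2387 = 5*49 - 2387 = 245 - 2387 = -2142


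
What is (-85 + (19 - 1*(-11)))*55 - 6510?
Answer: -9535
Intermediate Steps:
(-85 + (19 - 1*(-11)))*55 - 6510 = (-85 + (19 + 11))*55 - 6510 = (-85 + 30)*55 - 6510 = -55*55 - 6510 = -3025 - 6510 = -9535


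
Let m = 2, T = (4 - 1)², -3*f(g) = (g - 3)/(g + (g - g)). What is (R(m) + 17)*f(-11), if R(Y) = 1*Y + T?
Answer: -392/33 ≈ -11.879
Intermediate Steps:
f(g) = -(-3 + g)/(3*g) (f(g) = -(g - 3)/(3*(g + (g - g))) = -(-3 + g)/(3*(g + 0)) = -(-3 + g)/(3*g))
T = 9 (T = 3² = 9)
R(Y) = 9 + Y (R(Y) = 1*Y + 9 = Y + 9 = 9 + Y)
(R(m) + 17)*f(-11) = ((9 + 2) + 17)*((⅓)*(3 - 1*(-11))/(-11)) = (11 + 17)*((⅓)*(-1/11)*(3 + 11)) = 28*((⅓)*(-1/11)*14) = 28*(-14/33) = -392/33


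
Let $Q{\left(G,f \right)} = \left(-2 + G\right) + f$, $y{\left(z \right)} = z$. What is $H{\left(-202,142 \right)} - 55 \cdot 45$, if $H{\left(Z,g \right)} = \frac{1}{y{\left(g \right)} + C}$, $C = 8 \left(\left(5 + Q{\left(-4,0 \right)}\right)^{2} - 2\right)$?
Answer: $- \frac{331649}{134} \approx -2475.0$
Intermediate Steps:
$Q{\left(G,f \right)} = -2 + G + f$
$C = -8$ ($C = 8 \left(\left(5 - 6\right)^{2} - 2\right) = 8 \left(\left(-1\right)^{2} - 2\right) = 8 \left(1 - 2\right) = 8 \left(-1\right) = -8$)
$H{\left(Z,g \right)} = \frac{1}{-8 + g}$ ($H{\left(Z,g \right)} = \frac{1}{g - 8} = \frac{1}{-8 + g}$)
$H{\left(-202,142 \right)} - 55 \cdot 45 = \frac{1}{-8 + 142} - 55 \cdot 45 = \frac{1}{134} - 2475 = - \frac{331649}{134}$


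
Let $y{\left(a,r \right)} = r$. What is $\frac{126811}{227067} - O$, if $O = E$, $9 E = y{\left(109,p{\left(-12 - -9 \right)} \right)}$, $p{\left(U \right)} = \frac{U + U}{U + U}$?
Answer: $\frac{304744}{681201} \approx 0.44736$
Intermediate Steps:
$p{\left(U \right)} = 1$ ($p{\left(U \right)} = \frac{2 U}{2 U} = 2 U \frac{1}{2 U} = 1$)
$E = \frac{1}{9}$ ($E = \frac{1}{9} \cdot 1 = \frac{1}{9} \approx 0.11111$)
$O = \frac{1}{9} \approx 0.11111$
$\frac{126811}{227067} - O = \frac{126811}{227067} - \frac{1}{9} = \frac{304744}{681201}$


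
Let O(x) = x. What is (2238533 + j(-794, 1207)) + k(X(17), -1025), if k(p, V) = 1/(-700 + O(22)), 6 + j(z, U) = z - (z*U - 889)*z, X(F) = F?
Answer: -514876173031/678 ≈ -7.5940e+8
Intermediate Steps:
j(z, U) = -6 + z - z*(-889 + U*z) (j(z, U) = -6 + (z - (z*U - 889)*z) = -6 + (z - (U*z - 889)*z) = -6 + (z - (-889 + U*z)*z) = -6 + (z - z*(-889 + U*z)) = -6 + z - z*(-889 + U*z))
k(p, V) = -1/678 (k(p, V) = 1/(-700 + 22) = 1/(-678) = -1/678)
(2238533 + j(-794, 1207)) + k(X(17), -1025) = (2238533 + (-6 + 890*(-794) - 1*1207*(-794)²)) - 1/678 = (2238533 + (-6 - 706660 - 1*1207*630436)) - 1/678 = (2238533 + (-6 - 706660 - 760936252)) - 1/678 = (2238533 - 761642918) - 1/678 = -759404385 - 1/678 = -514876173031/678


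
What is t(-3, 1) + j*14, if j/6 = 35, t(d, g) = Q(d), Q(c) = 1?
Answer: 2941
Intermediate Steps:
t(d, g) = 1
j = 210 (j = 6*35 = 210)
t(-3, 1) + j*14 = 1 + 210*14 = 1 + 2940 = 2941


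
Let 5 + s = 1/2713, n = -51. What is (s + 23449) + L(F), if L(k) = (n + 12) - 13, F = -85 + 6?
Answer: 63462497/2713 ≈ 23392.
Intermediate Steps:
s = -13564/2713 (s = -5 + 1/2713 = -13564/2713 ≈ -4.9996)
F = -79
L(k) = -52 (L(k) = (-51 + 12) - 13 = -39 - 13 = -52)
(s + 23449) + L(F) = (-13564/2713 + 23449) - 52 = 63603573/2713 - 52 = 63462497/2713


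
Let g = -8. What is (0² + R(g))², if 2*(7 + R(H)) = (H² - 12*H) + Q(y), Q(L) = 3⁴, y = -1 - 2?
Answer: 51529/4 ≈ 12882.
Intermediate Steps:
y = -3
Q(L) = 81
R(H) = 67/2 + H²/2 - 6*H (R(H) = -7 + ((H² - 12*H) + 81)/2 = -7 + (81 + H² - 12*H)/2 = -7 + (81/2 + H²/2 - 6*H) = 67/2 + H²/2 - 6*H)
(0² + R(g))² = (0² + (67/2 + (½)*(-8)² - 6*(-8)))² = (0 + (67/2 + (½)*64 + 48))² = (0 + (67/2 + 32 + 48))² = (0 + 227/2)² = (227/2)² = 51529/4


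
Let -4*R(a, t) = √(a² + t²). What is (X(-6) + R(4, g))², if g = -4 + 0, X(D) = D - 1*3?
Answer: (9 + √2)² ≈ 108.46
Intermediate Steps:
X(D) = -3 + D (X(D) = D - 3 = -3 + D)
g = -4
R(a, t) = -√(a² + t²)/4
(X(-6) + R(4, g))² = ((-3 - 6) - √(4² + (-4)²)/4)² = (-9 - √(16 + 16)/4)² = (-9 - √2)²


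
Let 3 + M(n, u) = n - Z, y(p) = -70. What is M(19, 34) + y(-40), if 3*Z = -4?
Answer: -158/3 ≈ -52.667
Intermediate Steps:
Z = -4/3 (Z = (⅓)*(-4) = -4/3 ≈ -1.3333)
M(n, u) = -5/3 + n (M(n, u) = -3 + (n - 1*(-4/3)) = -3 + (n + 4/3) = -3 + (4/3 + n) = -5/3 + n)
M(19, 34) + y(-40) = (-5/3 + 19) - 70 = 52/3 - 70 = -158/3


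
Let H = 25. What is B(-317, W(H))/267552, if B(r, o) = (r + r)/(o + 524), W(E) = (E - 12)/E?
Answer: -7925/1754204688 ≈ -4.5177e-6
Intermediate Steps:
W(E) = (-12 + E)/E
B(r, o) = 2*r/(524 + o) (B(r, o) = (2*r)/(524 + o) = 2*r/(524 + o))
B(-317, W(H))/267552 = (2*(-317)/(524 + (-12 + 25)/25))/267552 = (2*(-317)/(524 + (1/25)*13))*(1/267552) = (2*(-317)/(524 + 13/25))*(1/267552) = (2*(-317)/(13113/25))*(1/267552) = (2*(-317)*(25/13113))*(1/267552) = -15850/13113*1/267552 = -7925/1754204688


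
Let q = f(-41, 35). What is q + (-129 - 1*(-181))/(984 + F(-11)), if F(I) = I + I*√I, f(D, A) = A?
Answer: 8308174/237015 + 143*I*√11/237015 ≈ 35.053 + 0.002001*I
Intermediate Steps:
F(I) = I + I^(3/2)
q = 35
q + (-129 - 1*(-181))/(984 + F(-11)) = 35 + (-129 - 1*(-181))/(984 + (-11 + (-11)^(3/2))) = 35 + (-129 + 181)/(984 + (-11 - 11*I*√11)) = 35 + 52/(973 - 11*I*√11)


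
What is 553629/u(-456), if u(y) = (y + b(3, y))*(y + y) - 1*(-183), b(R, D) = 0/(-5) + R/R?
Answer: 184543/138381 ≈ 1.3336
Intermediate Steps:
b(R, D) = 1 (b(R, D) = 0*(-⅕) + 1 = 0 + 1 = 1)
u(y) = 183 + 2*y*(1 + y) (u(y) = (y + 1)*(y + y) - 1*(-183) = (1 + y)*(2*y) + 183 = 2*y*(1 + y) + 183 = 183 + 2*y*(1 + y))
553629/u(-456) = 553629/(183 + 2*(-456) + 2*(-456)²) = 553629/(183 - 912 + 2*207936) = 553629/(183 - 912 + 415872) = 553629/415143 = 553629*(1/415143) = 184543/138381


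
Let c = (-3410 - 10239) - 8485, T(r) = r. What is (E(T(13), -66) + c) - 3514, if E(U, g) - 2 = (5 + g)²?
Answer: -21925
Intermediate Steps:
c = -22134 (c = -13649 - 8485 = -22134)
E(U, g) = 2 + (5 + g)²
(E(T(13), -66) + c) - 3514 = ((2 + (5 - 66)²) - 22134) - 3514 = ((2 + (-61)²) - 22134) - 3514 = ((2 + 3721) - 22134) - 3514 = (3723 - 22134) - 3514 = -18411 - 3514 = -21925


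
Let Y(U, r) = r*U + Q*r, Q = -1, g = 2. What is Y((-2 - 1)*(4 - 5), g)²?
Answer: 16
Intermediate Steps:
Y(U, r) = -r + U*r (Y(U, r) = r*U - r = U*r - r = -r + U*r)
Y((-2 - 1)*(4 - 5), g)² = (2*(-1 + (-2 - 1)*(4 - 5)))² = (2*(-1 - 3*(-1)))² = (2*(-1 + 3))² = (2*2)² = 4² = 16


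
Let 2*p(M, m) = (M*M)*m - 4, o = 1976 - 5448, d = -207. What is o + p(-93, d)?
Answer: -1797291/2 ≈ -8.9865e+5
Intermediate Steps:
o = -3472
p(M, m) = -2 + m*M**2/2 (p(M, m) = ((M*M)*m - 4)/2 = (M**2*m - 4)/2 = (m*M**2 - 4)/2 = (-4 + m*M**2)/2 = -2 + m*M**2/2)
o + p(-93, d) = -3472 + (-2 + (1/2)*(-207)*(-93)**2) = -3472 + (-2 + (1/2)*(-207)*8649) = -3472 + (-2 - 1790343/2) = -3472 - 1790347/2 = -1797291/2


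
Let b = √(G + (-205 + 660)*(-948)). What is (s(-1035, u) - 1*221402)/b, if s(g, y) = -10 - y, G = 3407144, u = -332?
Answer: -110540*√743951/743951 ≈ -128.16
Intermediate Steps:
b = 2*√743951 (b = √(3407144 + (-205 + 660)*(-948)) = √(3407144 + 455*(-948)) = √(3407144 - 431340) = √2975804 = 2*√743951 ≈ 1725.1)
(s(-1035, u) - 1*221402)/b = ((-10 - 1*(-332)) - 1*221402)/((2*√743951)) = ((-10 + 332) - 221402)*(√743951/1487902) = (322 - 221402)*(√743951/1487902) = -110540*√743951/743951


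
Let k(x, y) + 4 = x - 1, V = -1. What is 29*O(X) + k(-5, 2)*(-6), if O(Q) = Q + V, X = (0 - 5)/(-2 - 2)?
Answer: 269/4 ≈ 67.250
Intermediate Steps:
k(x, y) = -5 + x (k(x, y) = -4 + (x - 1) = -4 + (-1 + x) = -5 + x)
X = 5/4 (X = -5/(-4) = -5*(-1/4) = 5/4 ≈ 1.2500)
O(Q) = -1 + Q (O(Q) = Q - 1 = -1 + Q)
29*O(X) + k(-5, 2)*(-6) = 29*(-1 + 5/4) + (-5 - 5)*(-6) = 29*(1/4) - 10*(-6) = 29/4 + 60 = 269/4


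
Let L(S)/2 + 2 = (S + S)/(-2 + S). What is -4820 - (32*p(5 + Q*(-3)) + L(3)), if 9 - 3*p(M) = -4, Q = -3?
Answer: -14900/3 ≈ -4966.7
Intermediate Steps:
L(S) = -4 + 4*S/(-2 + S) (L(S) = -4 + 2*((S + S)/(-2 + S)) = -4 + 2*((2*S)/(-2 + S)) = -4 + 2*(2*S/(-2 + S)) = -4 + 4*S/(-2 + S))
p(M) = 13/3 (p(M) = 3 - ⅓*(-4) = 3 + 4/3 = 13/3)
-4820 - (32*p(5 + Q*(-3)) + L(3)) = -4820 - (32*(13/3) + 8/(-2 + 3)) = -4820 - (416/3 + 8/1) = -4820 - (416/3 + 8*1) = -4820 - (416/3 + 8) = -4820 - 1*440/3 = -4820 - 440/3 = -14900/3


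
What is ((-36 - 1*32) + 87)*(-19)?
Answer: -361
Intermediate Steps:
((-36 - 1*32) + 87)*(-19) = ((-36 - 32) + 87)*(-19) = (-68 + 87)*(-19) = 19*(-19) = -361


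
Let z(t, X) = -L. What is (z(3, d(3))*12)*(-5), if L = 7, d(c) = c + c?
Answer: 420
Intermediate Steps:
d(c) = 2*c
z(t, X) = -7 (z(t, X) = -1*7 = -7)
(z(3, d(3))*12)*(-5) = -7*12*(-5) = -84*(-5) = 420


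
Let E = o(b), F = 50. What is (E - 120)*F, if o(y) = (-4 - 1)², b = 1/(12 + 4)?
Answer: -4750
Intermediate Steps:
b = 1/16 ≈ 0.062500
o(y) = 25 (o(y) = (-5)² = 25)
E = 25
(E - 120)*F = (25 - 120)*50 = -95*50 = -4750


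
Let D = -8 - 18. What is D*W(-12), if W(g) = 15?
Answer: -390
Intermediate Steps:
D = -26
D*W(-12) = -26*15 = -390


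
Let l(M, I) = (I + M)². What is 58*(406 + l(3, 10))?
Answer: 33350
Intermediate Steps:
58*(406 + l(3, 10)) = 58*(406 + (10 + 3)²) = 58*(406 + 13²) = 58*(406 + 169) = 58*575 = 33350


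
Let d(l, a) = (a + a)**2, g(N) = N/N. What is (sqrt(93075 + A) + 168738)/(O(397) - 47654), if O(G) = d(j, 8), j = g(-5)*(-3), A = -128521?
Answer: -84369/23699 - I*sqrt(35446)/47398 ≈ -3.56 - 0.0039721*I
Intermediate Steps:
g(N) = 1
j = -3 (j = 1*(-3) = -3)
d(l, a) = 4*a**2 (d(l, a) = (2*a)**2 = 4*a**2)
O(G) = 256 (O(G) = 4*8**2 = 4*64 = 256)
(sqrt(93075 + A) + 168738)/(O(397) - 47654) = (sqrt(93075 - 128521) + 168738)/(256 - 47654) = (sqrt(-35446) + 168738)/(-47398) = (I*sqrt(35446) + 168738)*(-1/47398) = (168738 + I*sqrt(35446))*(-1/47398) = -84369/23699 - I*sqrt(35446)/47398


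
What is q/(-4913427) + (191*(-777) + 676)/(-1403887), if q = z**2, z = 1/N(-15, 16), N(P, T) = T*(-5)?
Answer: 4645539097072913/44146536260793600 ≈ 0.10523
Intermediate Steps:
N(P, T) = -5*T
z = -1/80 (z = 1/(-5*16) = 1/(-80) = -1/80 ≈ -0.012500)
q = 1/6400 (q = (-1/80)**2 = 1/6400 ≈ 0.00015625)
q/(-4913427) + (191*(-777) + 676)/(-1403887) = (1/6400)/(-4913427) + (191*(-777) + 676)/(-1403887) = (1/6400)*(-1/4913427) + (-148407 + 676)*(-1/1403887) = -1/31445932800 - 147731*(-1/1403887) = -1/31445932800 + 147731/1403887 = 4645539097072913/44146536260793600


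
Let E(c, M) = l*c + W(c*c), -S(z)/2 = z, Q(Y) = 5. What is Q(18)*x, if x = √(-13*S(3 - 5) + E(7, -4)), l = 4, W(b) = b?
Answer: 25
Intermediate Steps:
S(z) = -2*z
E(c, M) = c² + 4*c (E(c, M) = 4*c + c*c = 4*c + c² = c² + 4*c)
x = 5 (x = √(-(-26)*(3 - 5) + 7*(4 + 7)) = √(-(-26)*(-2) + 7*11) = √(-13*4 + 77) = √(-52 + 77) = √25 = 5)
Q(18)*x = 5*5 = 25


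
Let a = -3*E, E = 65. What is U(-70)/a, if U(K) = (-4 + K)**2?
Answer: -5476/195 ≈ -28.082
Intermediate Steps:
a = -195 (a = -3*65 = -195)
U(-70)/a = (-4 - 70)**2/(-195) = (-74)**2*(-1/195) = 5476*(-1/195) = -5476/195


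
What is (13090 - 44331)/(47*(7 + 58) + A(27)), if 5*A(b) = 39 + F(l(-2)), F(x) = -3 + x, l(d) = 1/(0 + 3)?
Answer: -66945/6562 ≈ -10.202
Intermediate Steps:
l(d) = ⅓ (l(d) = 1/3 = ⅓)
A(b) = 109/15 (A(b) = (39 + (-3 + ⅓))/5 = (39 - 8/3)/5 = (⅕)*(109/3) = 109/15)
(13090 - 44331)/(47*(7 + 58) + A(27)) = (13090 - 44331)/(47*(7 + 58) + 109/15) = -31241/(47*65 + 109/15) = -31241/(3055 + 109/15) = -31241/45934/15 = -31241*15/45934 = -66945/6562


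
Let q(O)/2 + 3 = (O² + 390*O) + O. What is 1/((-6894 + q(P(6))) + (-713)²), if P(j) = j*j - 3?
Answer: 1/529453 ≈ 1.8887e-6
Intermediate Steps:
P(j) = -3 + j² (P(j) = j² - 3 = -3 + j²)
q(O) = -6 + 2*O² + 782*O (q(O) = -6 + 2*((O² + 390*O) + O) = -6 + 2*(O² + 391*O) = -6 + (2*O² + 782*O) = -6 + 2*O² + 782*O)
1/((-6894 + q(P(6))) + (-713)²) = 1/((-6894 + (-6 + 2*(-3 + 6²)² + 782*(-3 + 6²))) + (-713)²) = 1/((-6894 + (-6 + 2*(-3 + 36)² + 782*(-3 + 36))) + 508369) = 1/((-6894 + (-6 + 2*33² + 782*33)) + 508369) = 1/((-6894 + (-6 + 2*1089 + 25806)) + 508369) = 1/((-6894 + (-6 + 2178 + 25806)) + 508369) = 1/((-6894 + 27978) + 508369) = 1/(21084 + 508369) = 1/529453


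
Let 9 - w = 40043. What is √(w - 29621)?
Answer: I*√69655 ≈ 263.92*I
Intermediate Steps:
w = -40034 (w = 9 - 1*40043 = 9 - 40043 = -40034)
√(w - 29621) = √(-40034 - 29621) = √(-69655) = I*√69655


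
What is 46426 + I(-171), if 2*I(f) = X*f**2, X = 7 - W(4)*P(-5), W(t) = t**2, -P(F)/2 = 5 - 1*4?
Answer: 1233251/2 ≈ 6.1663e+5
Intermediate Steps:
P(F) = -2 (P(F) = -2*(5 - 1*4) = -2*(5 - 4) = -2*1 = -2)
X = 39 (X = 7 - 4**2*(-2) = 7 - 16*(-2) = 7 - 1*(-32) = 7 + 32 = 39)
I(f) = 39*f**2/2 (I(f) = (39*f**2)/2 = 39*f**2/2)
46426 + I(-171) = 46426 + (39/2)*(-171)**2 = 46426 + (39/2)*29241 = 46426 + 1140399/2 = 1233251/2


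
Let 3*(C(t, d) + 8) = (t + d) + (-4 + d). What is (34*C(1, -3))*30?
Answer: -11220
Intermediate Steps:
C(t, d) = -28/3 + t/3 + 2*d/3 (C(t, d) = -8 + ((t + d) + (-4 + d))/3 = -8 + ((d + t) + (-4 + d))/3 = -8 + (-4 + t + 2*d)/3 = -8 + (-4/3 + t/3 + 2*d/3) = -28/3 + t/3 + 2*d/3)
(34*C(1, -3))*30 = (34*(-28/3 + (1/3)*1 + (2/3)*(-3)))*30 = (34*(-28/3 + 1/3 - 2))*30 = (34*(-11))*30 = -374*30 = -11220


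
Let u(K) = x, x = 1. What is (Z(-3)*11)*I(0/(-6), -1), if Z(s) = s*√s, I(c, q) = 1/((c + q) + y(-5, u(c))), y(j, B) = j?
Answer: 11*I*√3/2 ≈ 9.5263*I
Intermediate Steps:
u(K) = 1
I(c, q) = 1/(-5 + c + q) (I(c, q) = 1/((c + q) - 5) = 1/(-5 + c + q))
Z(s) = s^(3/2)
(Z(-3)*11)*I(0/(-6), -1) = ((-3)^(3/2)*11)/(-5 + 0/(-6) - 1) = (-3*I*√3*11)/(-5 + 0*(-⅙) - 1) = (-33*I*√3)/(-5 + 0 - 1) = -33*I*√3/(-6) = -33*I*√3*(-⅙) = 11*I*√3/2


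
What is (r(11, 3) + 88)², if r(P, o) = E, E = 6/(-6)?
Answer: 7569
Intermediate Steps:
E = -1 (E = 6*(-⅙) = -1)
r(P, o) = -1
(r(11, 3) + 88)² = (-1 + 88)² = 87² = 7569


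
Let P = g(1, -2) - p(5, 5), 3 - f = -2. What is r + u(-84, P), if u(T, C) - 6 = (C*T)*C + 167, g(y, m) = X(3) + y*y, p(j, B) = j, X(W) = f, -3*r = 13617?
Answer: -4450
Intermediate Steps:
r = -4539 (r = -⅓*13617 = -4539)
f = 5 (f = 3 - 1*(-2) = 3 + 2 = 5)
X(W) = 5
g(y, m) = 5 + y² (g(y, m) = 5 + y*y = 5 + y²)
P = 1 (P = (5 + 1²) - 1*5 = (5 + 1) - 5 = 6 - 5 = 1)
u(T, C) = 173 + T*C² (u(T, C) = 6 + ((C*T)*C + 167) = 6 + (T*C² + 167) = 6 + (167 + T*C²) = 173 + T*C²)
r + u(-84, P) = -4539 + (173 - 84*1²) = -4539 + (173 - 84*1) = -4539 + (173 - 84) = -4539 + 89 = -4450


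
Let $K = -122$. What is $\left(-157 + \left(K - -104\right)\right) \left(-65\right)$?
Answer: $11375$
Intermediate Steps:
$\left(-157 + \left(K - -104\right)\right) \left(-65\right) = \left(-157 - 18\right) \left(-65\right) = \left(-175\right) \left(-65\right) = 11375$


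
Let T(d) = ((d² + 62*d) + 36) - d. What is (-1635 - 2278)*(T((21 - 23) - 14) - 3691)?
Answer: 17119375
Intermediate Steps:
T(d) = 36 + d² + 61*d (T(d) = (36 + d² + 62*d) - d = 36 + d² + 61*d)
(-1635 - 2278)*(T((21 - 23) - 14) - 3691) = (-1635 - 2278)*((36 + ((21 - 23) - 14)² + 61*((21 - 23) - 14)) - 3691) = -3913*((36 + (-2 - 14)² + 61*(-2 - 14)) - 3691) = -3913*((36 + (-16)² + 61*(-16)) - 3691) = -3913*((36 + 256 - 976) - 3691) = -3913*(-684 - 3691) = -3913*(-4375) = 17119375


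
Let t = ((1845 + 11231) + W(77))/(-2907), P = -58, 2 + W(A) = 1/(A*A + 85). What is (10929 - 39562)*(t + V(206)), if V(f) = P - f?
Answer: 7073947378663/920142 ≈ 7.6879e+6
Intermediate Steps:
W(A) = -2 + 1/(85 + A**2) (W(A) = -2 + 1/(A*A + 85) = -2 + 1/(A**2 + 85) = -2 + 1/(85 + A**2))
V(f) = -58 - f
t = -78627037/17482698 (t = ((1845 + 11231) + (-169 - 2*77**2)/(85 + 77**2))/(-2907) = (13076 + (-169 - 2*5929)/(85 + 5929))*(-1/2907) = (13076 + (-169 - 11858)/6014)*(-1/2907) = (13076 + (1/6014)*(-12027))*(-1/2907) = (13076 - 12027/6014)*(-1/2907) = (78627037/6014)*(-1/2907) = -78627037/17482698 ≈ -4.4974)
(10929 - 39562)*(t + V(206)) = (10929 - 39562)*(-78627037/17482698 + (-58 - 1*206)) = -28633*(-78627037/17482698 + (-58 - 206)) = -28633*(-78627037/17482698 - 264) = -28633*(-4694059309/17482698) = 7073947378663/920142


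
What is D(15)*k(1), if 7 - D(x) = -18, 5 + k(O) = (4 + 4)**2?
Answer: 1475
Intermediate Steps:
k(O) = 59 (k(O) = -5 + (4 + 4)**2 = -5 + 8**2 = -5 + 64 = 59)
D(x) = 25 (D(x) = 7 - 1*(-18) = 7 + 18 = 25)
D(15)*k(1) = 25*59 = 1475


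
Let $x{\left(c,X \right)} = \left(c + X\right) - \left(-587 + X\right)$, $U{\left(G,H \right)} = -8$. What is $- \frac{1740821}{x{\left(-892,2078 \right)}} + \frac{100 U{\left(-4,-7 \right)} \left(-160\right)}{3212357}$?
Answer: $\frac{5592177565097}{979768885} \approx 5707.6$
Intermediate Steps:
$x{\left(c,X \right)} = 587 + c$ ($x{\left(c,X \right)} = \left(X + c\right) - \left(-587 + X\right) = 587 + c$)
$- \frac{1740821}{x{\left(-892,2078 \right)}} + \frac{100 U{\left(-4,-7 \right)} \left(-160\right)}{3212357} = - \frac{1740821}{587 - 892} + \frac{100 \left(-8\right) \left(-160\right)}{3212357} = - \frac{1740821}{-305} + \left(-800\right) \left(-160\right) \frac{1}{3212357} = \left(-1740821\right) \left(- \frac{1}{305}\right) + 128000 \cdot \frac{1}{3212357} = \frac{1740821}{305} + \frac{128000}{3212357} = \frac{5592177565097}{979768885}$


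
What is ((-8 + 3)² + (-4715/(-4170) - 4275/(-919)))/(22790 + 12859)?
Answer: 23593117/27323033454 ≈ 0.00086349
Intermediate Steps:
((-8 + 3)² + (-4715/(-4170) - 4275/(-919)))/(22790 + 12859) = ((-5)² + (-4715*(-1/4170) - 4275*(-1/919)))/35649 = (25 + (943/834 + 4275/919))*(1/35649) = (25 + 4431967/766446)*(1/35649) = (23593117/766446)*(1/35649) = 23593117/27323033454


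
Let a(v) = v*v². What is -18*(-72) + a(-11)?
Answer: -35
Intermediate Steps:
a(v) = v³
-18*(-72) + a(-11) = -18*(-72) + (-11)³ = 1296 - 1331 = -35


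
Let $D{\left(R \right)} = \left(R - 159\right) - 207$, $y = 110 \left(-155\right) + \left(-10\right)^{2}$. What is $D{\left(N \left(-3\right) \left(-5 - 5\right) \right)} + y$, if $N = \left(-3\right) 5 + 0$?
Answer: $-17766$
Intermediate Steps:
$N = -15$ ($N = -15 + 0 = -15$)
$y = -16950$ ($y = -17050 + 100 = -16950$)
$D{\left(R \right)} = -366 + R$ ($D{\left(R \right)} = \left(-159 + R\right) - 207 = -366 + R$)
$D{\left(N \left(-3\right) \left(-5 - 5\right) \right)} + y = \left(-366 + \left(-15\right) \left(-3\right) \left(-5 - 5\right)\right) - 16950 = \left(-366 + 45 \left(-10\right)\right) - 16950 = \left(-366 - 450\right) - 16950 = -816 - 16950 = -17766$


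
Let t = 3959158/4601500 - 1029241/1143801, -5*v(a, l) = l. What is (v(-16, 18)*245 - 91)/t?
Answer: 2560546946679750/103781790971 ≈ 24672.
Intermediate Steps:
v(a, l) = -l/5
t = -103781790971/2631600150750 (t = 3959158*(1/4601500) - 1029241*1/1143801 = 1979579/2300750 - 1029241/1143801 = -103781790971/2631600150750 ≈ -0.039437)
(v(-16, 18)*245 - 91)/t = (-⅕*18*245 - 91)/(-103781790971/2631600150750) = (-18/5*245 - 91)*(-2631600150750/103781790971) = (-882 - 91)*(-2631600150750/103781790971) = -973*(-2631600150750/103781790971) = 2560546946679750/103781790971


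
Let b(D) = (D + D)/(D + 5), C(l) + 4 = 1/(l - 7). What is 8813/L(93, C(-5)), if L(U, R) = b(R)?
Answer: -13849/14 ≈ -989.21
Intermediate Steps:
C(l) = -4 + 1/(-7 + l) (C(l) = -4 + 1/(l - 7) = -4 + 1/(-7 + l))
b(D) = 2*D/(5 + D) (b(D) = (2*D)/(5 + D) = 2*D/(5 + D))
L(U, R) = 2*R/(5 + R)
8813/L(93, C(-5)) = 8813/((2*((29 - 4*(-5))/(-7 - 5))/(5 + (29 - 4*(-5))/(-7 - 5)))) = 8813/((2*((29 + 20)/(-12))/(5 + (29 + 20)/(-12)))) = 8813/((2*(-1/12*49)/(5 - 1/12*49))) = 8813/((2*(-49/12)/(5 - 49/12))) = 8813/((2*(-49/12)/(11/12))) = 8813/((2*(-49/12)*(12/11))) = 8813/(-98/11) = 8813*(-11/98) = -13849/14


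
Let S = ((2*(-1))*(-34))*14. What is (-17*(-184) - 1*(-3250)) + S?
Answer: 7330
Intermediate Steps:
S = 952 (S = -2*(-34)*14 = 68*14 = 952)
(-17*(-184) - 1*(-3250)) + S = (-17*(-184) - 1*(-3250)) + 952 = (3128 + 3250) + 952 = 6378 + 952 = 7330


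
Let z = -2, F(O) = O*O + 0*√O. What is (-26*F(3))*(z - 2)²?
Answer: -3744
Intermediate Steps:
F(O) = O² (F(O) = O² + 0 = O²)
(-26*F(3))*(z - 2)² = (-26*3²)*(-2 - 2)² = -26*9*(-4)² = -234*16 = -3744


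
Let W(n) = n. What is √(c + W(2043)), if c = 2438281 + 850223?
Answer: √3290547 ≈ 1814.0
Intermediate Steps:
c = 3288504
√(c + W(2043)) = √(3288504 + 2043) = √3290547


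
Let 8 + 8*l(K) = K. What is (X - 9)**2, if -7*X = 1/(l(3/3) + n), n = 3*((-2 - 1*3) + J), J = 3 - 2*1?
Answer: 42003361/519841 ≈ 80.800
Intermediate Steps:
J = 1 (J = 3 - 2 = 1)
l(K) = -1 + K/8
n = -12 (n = 3*((-2 - 1*3) + 1) = 3*((-2 - 3) + 1) = 3*(-5 + 1) = 3*(-4) = -12)
X = 8/721 (X = -1/(7*((-1 + (3/3)/8) - 12)) = -1/(7*((-1 + (3*(1/3))/8) - 12)) = -1/(7*((-1 + (1/8)*1) - 12)) = -1/(7*((-1 + 1/8) - 12)) = -1/(7*(-7/8 - 12)) = -1/(7*(-103/8)) = -1/7*(-8/103) = 8/721 ≈ 0.011096)
(X - 9)**2 = (8/721 - 9)**2 = (-6481/721)**2 = 42003361/519841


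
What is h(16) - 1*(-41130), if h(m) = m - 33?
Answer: 41113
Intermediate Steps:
h(m) = -33 + m
h(16) - 1*(-41130) = (-33 + 16) - 1*(-41130) = -17 + 41130 = 41113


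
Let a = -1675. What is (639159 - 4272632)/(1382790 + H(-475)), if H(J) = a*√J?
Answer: -1004866025934/382688171195 - 1217213455*I*√19/76537634239 ≈ -2.6258 - 0.069322*I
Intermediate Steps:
H(J) = -1675*√J
(639159 - 4272632)/(1382790 + H(-475)) = (639159 - 4272632)/(1382790 - 8375*I*√19) = -3633473/(1382790 - 8375*I*√19)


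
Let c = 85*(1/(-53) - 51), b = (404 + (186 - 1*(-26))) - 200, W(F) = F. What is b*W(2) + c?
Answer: -185744/53 ≈ -3504.6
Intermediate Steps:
b = 416 (b = (404 + (186 + 26)) - 200 = (404 + 212) - 200 = 616 - 200 = 416)
c = -229840/53 (c = 85*(-1/53 - 51) = 85*(-2704/53) = -229840/53 ≈ -4336.6)
b*W(2) + c = 416*2 - 229840/53 = 832 - 229840/53 = -185744/53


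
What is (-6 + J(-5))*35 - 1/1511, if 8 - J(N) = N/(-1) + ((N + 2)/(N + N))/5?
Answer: -1618291/15110 ≈ -107.10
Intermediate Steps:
J(N) = 8 + N - (2 + N)/(10*N) (J(N) = 8 - (N/(-1) + ((N + 2)/(N + N))/5) = 8 - (N*(-1) + ((2 + N)/((2*N)))*(⅕)) = 8 - (-N + ((2 + N)*(1/(2*N)))*(⅕)) = 8 - (-N + ((2 + N)/(2*N))*(⅕)) = 8 - (-N + (2 + N)/(10*N)) = 8 + (N - (2 + N)/(10*N)) = 8 + N - (2 + N)/(10*N))
(-6 + J(-5))*35 - 1/1511 = (-6 + (79/10 - 5 - ⅕/(-5)))*35 - 1/1511 = (-6 + (79/10 - 5 - ⅕*(-⅕)))*35 - 1*1/1511 = (-6 + (79/10 - 5 + 1/25))*35 - 1/1511 = (-6 + 147/50)*35 - 1/1511 = -153/50*35 - 1/1511 = -1071/10 - 1/1511 = -1618291/15110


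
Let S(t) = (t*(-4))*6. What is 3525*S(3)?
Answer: -253800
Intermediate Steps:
S(t) = -24*t (S(t) = -4*t*6 = -24*t)
3525*S(3) = 3525*(-24*3) = 3525*(-72) = -253800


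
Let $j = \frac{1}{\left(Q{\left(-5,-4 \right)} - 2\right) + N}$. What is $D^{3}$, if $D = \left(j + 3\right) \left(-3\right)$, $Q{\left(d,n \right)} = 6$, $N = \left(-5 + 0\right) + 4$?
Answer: $-1000$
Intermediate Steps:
$N = -1$ ($N = -5 + 4 = -1$)
$j = \frac{1}{3}$ ($j = \frac{1}{\left(6 - 2\right) - 1} = \frac{1}{4 - 1} = \frac{1}{3} \approx 0.33333$)
$D = -10$ ($D = \left(\frac{1}{3} + 3\right) \left(-3\right) = \frac{10}{3} \left(-3\right) = -10$)
$D^{3} = \left(-10\right)^{3} = -1000$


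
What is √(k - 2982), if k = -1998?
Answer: 2*I*√1245 ≈ 70.569*I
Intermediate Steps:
√(k - 2982) = √(-1998 - 2982) = √(-4980) = 2*I*√1245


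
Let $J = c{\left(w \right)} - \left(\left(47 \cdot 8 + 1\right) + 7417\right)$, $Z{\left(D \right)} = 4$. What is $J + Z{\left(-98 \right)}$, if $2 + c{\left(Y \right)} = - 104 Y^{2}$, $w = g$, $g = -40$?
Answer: $-174192$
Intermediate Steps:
$w = -40$
$c{\left(Y \right)} = -2 - 104 Y^{2}$
$J = -174196$ ($J = \left(-2 - 104 \left(-40\right)^{2}\right) - \left(\left(47 \cdot 8 + 1\right) + 7417\right) = \left(-2 - 166400\right) - \left(\left(376 + 1\right) + 7417\right) = \left(-2 - 166400\right) - \left(377 + 7417\right) = -166402 - 7794 = -174196$)
$J + Z{\left(-98 \right)} = -174196 + 4 = -174192$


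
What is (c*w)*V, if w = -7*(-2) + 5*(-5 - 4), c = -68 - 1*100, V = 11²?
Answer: 630168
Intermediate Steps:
V = 121
c = -168 (c = -68 - 100 = -168)
w = -31 (w = 14 + 5*(-9) = 14 - 45 = -31)
(c*w)*V = -168*(-31)*121 = 5208*121 = 630168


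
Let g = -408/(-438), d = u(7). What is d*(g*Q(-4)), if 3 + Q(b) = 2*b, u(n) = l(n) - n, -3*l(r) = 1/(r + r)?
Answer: 110330/1533 ≈ 71.970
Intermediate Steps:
l(r) = -1/(6*r) (l(r) = -1/(3*(r + r)) = -1/(2*r)/3 = -1/(6*r))
u(n) = -n - 1/(6*n) (u(n) = -1/(6*n) - n = -n - 1/(6*n))
d = -295/42 (d = -1*7 - 1/6/7 = -7 - 1/6*1/7 = -7 - 1/42 = -295/42 ≈ -7.0238)
Q(b) = -3 + 2*b
g = 68/73 (g = -408*(-1/438) = 68/73 ≈ 0.93151)
d*(g*Q(-4)) = -10030*(-3 + 2*(-4))/1533 = -10030*(-3 - 8)/1533 = -10030*(-11)/1533 = -295/42*(-748/73) = 110330/1533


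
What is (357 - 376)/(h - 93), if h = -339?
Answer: 19/432 ≈ 0.043981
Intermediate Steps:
(357 - 376)/(h - 93) = (357 - 376)/(-339 - 93) = -19/(-432) = -19*(-1/432) = 19/432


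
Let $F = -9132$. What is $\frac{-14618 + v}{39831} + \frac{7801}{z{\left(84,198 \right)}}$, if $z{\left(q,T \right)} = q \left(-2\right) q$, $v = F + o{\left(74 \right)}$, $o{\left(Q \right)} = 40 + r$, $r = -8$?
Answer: $- \frac{215143349}{187365024} \approx -1.1483$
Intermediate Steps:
$o{\left(Q \right)} = 32$ ($o{\left(Q \right)} = 40 - 8 = 32$)
$v = -9100$ ($v = -9132 + 32 = -9100$)
$z{\left(q,T \right)} = - 2 q^{2}$ ($z{\left(q,T \right)} = - 2 q q = - 2 q^{2}$)
$\frac{-14618 + v}{39831} + \frac{7801}{z{\left(84,198 \right)}} = \frac{-14618 - 9100}{39831} + \frac{7801}{\left(-2\right) 84^{2}} = \left(-23718\right) \frac{1}{39831} + \frac{7801}{\left(-2\right) 7056} = - \frac{7906}{13277} + \frac{7801}{-14112} = - \frac{7906}{13277} + 7801 \left(- \frac{1}{14112}\right) = - \frac{7906}{13277} - \frac{7801}{14112} = - \frac{215143349}{187365024}$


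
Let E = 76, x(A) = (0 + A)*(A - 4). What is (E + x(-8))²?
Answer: 29584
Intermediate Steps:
x(A) = A*(-4 + A)
(E + x(-8))² = (76 - 8*(-4 - 8))² = (76 - 8*(-12))² = (76 + 96)² = 172² = 29584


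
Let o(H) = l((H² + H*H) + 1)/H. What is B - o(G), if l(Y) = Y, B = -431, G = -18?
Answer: -7109/18 ≈ -394.94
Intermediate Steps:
o(H) = (1 + 2*H²)/H (o(H) = ((H² + H*H) + 1)/H = ((H² + H²) + 1)/H = (2*H² + 1)/H = (1 + 2*H²)/H)
B - o(G) = -431 - (1/(-18) + 2*(-18)) = -431 - (-1/18 - 36) = -431 - 1*(-649/18) = -431 + 649/18 = -7109/18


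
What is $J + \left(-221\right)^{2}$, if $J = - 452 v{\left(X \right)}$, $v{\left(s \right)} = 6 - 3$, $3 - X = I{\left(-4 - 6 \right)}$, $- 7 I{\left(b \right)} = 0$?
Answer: $47485$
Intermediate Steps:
$I{\left(b \right)} = 0$ ($I{\left(b \right)} = \left(- \frac{1}{7}\right) 0 = 0$)
$X = 3$ ($X = 3 - 0 = 3 + 0 = 3$)
$v{\left(s \right)} = 3$ ($v{\left(s \right)} = 6 - 3 = 3$)
$J = -1356$ ($J = \left(-452\right) 3 = -1356$)
$J + \left(-221\right)^{2} = -1356 + \left(-221\right)^{2} = -1356 + 48841 = 47485$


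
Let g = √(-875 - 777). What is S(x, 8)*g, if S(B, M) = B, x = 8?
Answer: 16*I*√413 ≈ 325.16*I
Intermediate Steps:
g = 2*I*√413 (g = √(-1652) = 2*I*√413 ≈ 40.645*I)
S(x, 8)*g = 8*(2*I*√413) = 16*I*√413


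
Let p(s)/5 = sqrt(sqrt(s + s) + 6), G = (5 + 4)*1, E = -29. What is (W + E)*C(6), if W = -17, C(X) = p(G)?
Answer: -230*sqrt(6 + 3*sqrt(2)) ≈ -736.09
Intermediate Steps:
G = 9 (G = 9*1 = 9)
p(s) = 5*sqrt(6 + sqrt(2)*sqrt(s)) (p(s) = 5*sqrt(sqrt(s + s) + 6) = 5*sqrt(sqrt(2*s) + 6) = 5*sqrt(sqrt(2)*sqrt(s) + 6) = 5*sqrt(6 + sqrt(2)*sqrt(s)))
C(X) = 5*sqrt(6 + 3*sqrt(2)) (C(X) = 5*sqrt(6 + sqrt(2)*sqrt(9)) = 5*sqrt(6 + sqrt(2)*3) = 5*sqrt(6 + 3*sqrt(2)))
(W + E)*C(6) = (-17 - 29)*(5*sqrt(6 + 3*sqrt(2))) = -230*sqrt(6 + 3*sqrt(2))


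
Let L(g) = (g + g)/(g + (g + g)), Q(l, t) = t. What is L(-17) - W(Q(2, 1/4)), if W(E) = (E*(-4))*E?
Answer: 11/12 ≈ 0.91667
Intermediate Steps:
W(E) = -4*E² (W(E) = (-4*E)*E = -4*E²)
L(g) = ⅔ (L(g) = (2*g)/(g + 2*g) = (2*g)/((3*g)) = (2*g)*(1/(3*g)) = ⅔)
L(-17) - W(Q(2, 1/4)) = ⅔ - (-4)*(1/4)² = ⅔ - (-4)*(¼)² = ⅔ - (-4)/16 = ⅔ - 1*(-¼) = ⅔ + ¼ = 11/12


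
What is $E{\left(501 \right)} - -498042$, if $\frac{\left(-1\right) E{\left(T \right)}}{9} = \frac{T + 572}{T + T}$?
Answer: $\frac{166342809}{334} \approx 4.9803 \cdot 10^{5}$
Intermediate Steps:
$E{\left(T \right)} = - \frac{9 \left(572 + T\right)}{2 T}$ ($E{\left(T \right)} = - 9 \frac{T + 572}{T + T} = - 9 \frac{572 + T}{2 T} = - \frac{9 \left(572 + T\right)}{2 T}$)
$E{\left(501 \right)} - -498042 = \left(- \frac{9}{2} - \frac{2574}{501}\right) - -498042 = \left(- \frac{9}{2} - \frac{858}{167}\right) + 498042 = - \frac{3219}{334} + 498042 = \frac{166342809}{334}$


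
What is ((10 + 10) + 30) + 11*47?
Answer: 567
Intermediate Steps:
((10 + 10) + 30) + 11*47 = (20 + 30) + 517 = 50 + 517 = 567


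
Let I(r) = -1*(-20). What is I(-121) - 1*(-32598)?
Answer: 32618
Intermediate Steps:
I(r) = 20
I(-121) - 1*(-32598) = 20 - 1*(-32598) = 20 + 32598 = 32618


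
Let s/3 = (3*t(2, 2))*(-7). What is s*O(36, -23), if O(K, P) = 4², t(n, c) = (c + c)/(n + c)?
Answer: -1008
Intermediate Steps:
t(n, c) = 2*c/(c + n) (t(n, c) = (2*c)/(c + n) = 2*c/(c + n))
O(K, P) = 16
s = -63 (s = 3*((3*(2*2/(2 + 2)))*(-7)) = 3*((3*(2*2/4))*(-7)) = 3*((3*(2*2*(¼)))*(-7)) = 3*((3*1)*(-7)) = 3*(3*(-7)) = 3*(-21) = -63)
s*O(36, -23) = -63*16 = -1008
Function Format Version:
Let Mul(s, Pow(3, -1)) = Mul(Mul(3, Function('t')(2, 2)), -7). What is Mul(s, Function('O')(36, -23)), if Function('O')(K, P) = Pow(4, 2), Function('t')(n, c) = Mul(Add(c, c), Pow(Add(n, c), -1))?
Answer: -1008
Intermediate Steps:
Function('t')(n, c) = Mul(2, c, Pow(Add(c, n), -1)) (Function('t')(n, c) = Mul(Mul(2, c), Pow(Add(c, n), -1)) = Mul(2, c, Pow(Add(c, n), -1)))
Function('O')(K, P) = 16
s = -63 (s = Mul(3, Mul(Mul(3, Mul(2, 2, Pow(Add(2, 2), -1))), -7)) = Mul(3, Mul(Mul(3, Mul(2, 2, Pow(4, -1))), -7)) = Mul(3, Mul(Mul(3, Mul(2, 2, Rational(1, 4))), -7)) = Mul(3, Mul(Mul(3, 1), -7)) = Mul(3, Mul(3, -7)) = Mul(3, -21) = -63)
Mul(s, Function('O')(36, -23)) = Mul(-63, 16) = -1008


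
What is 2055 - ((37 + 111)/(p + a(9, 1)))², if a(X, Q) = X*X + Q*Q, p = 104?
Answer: 17768219/8649 ≈ 2054.4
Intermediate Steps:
a(X, Q) = Q² + X² (a(X, Q) = X² + Q² = Q² + X²)
2055 - ((37 + 111)/(p + a(9, 1)))² = 2055 - ((37 + 111)/(104 + (1² + 9²)))² = 2055 - (148/(104 + (1 + 81)))² = 2055 - (148/(104 + 82))² = 2055 - (148/186)² = 2055 - (148*(1/186))² = 2055 - (74/93)² = 2055 - 1*5476/8649 = 2055 - 5476/8649 = 17768219/8649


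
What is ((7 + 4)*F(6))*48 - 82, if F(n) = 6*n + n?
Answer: 22094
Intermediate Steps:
F(n) = 7*n
((7 + 4)*F(6))*48 - 82 = ((7 + 4)*(7*6))*48 - 82 = (11*42)*48 - 82 = 462*48 - 82 = 22176 - 82 = 22094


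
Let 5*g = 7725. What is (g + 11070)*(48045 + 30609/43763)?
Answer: 26524601053560/43763 ≈ 6.0610e+8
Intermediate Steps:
g = 1545 (g = (1/5)*7725 = 1545)
(g + 11070)*(48045 + 30609/43763) = (1545 + 11070)*(48045 + 30609/43763) = 12615*(48045 + 30609*(1/43763)) = 12615*(48045 + 30609/43763) = 12615*(2102623944/43763) = 26524601053560/43763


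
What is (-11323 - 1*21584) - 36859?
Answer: -69766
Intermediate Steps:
(-11323 - 1*21584) - 36859 = (-11323 - 21584) - 36859 = -32907 - 36859 = -69766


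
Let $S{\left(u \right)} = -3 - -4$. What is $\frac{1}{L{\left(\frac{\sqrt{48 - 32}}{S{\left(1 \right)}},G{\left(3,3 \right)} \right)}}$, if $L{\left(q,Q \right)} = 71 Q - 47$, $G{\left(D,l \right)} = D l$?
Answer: $\frac{1}{592} \approx 0.0016892$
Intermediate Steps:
$S{\left(u \right)} = 1$ ($S{\left(u \right)} = -3 + 4 = 1$)
$L{\left(q,Q \right)} = -47 + 71 Q$
$\frac{1}{L{\left(\frac{\sqrt{48 - 32}}{S{\left(1 \right)}},G{\left(3,3 \right)} \right)}} = \frac{1}{-47 + 71 \cdot 3 \cdot 3} = \frac{1}{-47 + 71 \cdot 9} = \frac{1}{-47 + 639} = \frac{1}{592}$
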